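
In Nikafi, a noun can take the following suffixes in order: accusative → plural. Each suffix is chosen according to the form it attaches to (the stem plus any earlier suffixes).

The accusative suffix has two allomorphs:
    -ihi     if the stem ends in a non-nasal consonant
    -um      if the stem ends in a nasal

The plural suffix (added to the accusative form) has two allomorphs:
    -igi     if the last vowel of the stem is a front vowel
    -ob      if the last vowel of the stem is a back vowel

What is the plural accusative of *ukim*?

The final consonant of *ukim* is /m/, which is a nasal, so the accusative suffix is -um, giving *ukimum*.
The accusative form *ukimum*: last vowel = /u/, a back vowel → -ob → *ukimumob*.

ukimumob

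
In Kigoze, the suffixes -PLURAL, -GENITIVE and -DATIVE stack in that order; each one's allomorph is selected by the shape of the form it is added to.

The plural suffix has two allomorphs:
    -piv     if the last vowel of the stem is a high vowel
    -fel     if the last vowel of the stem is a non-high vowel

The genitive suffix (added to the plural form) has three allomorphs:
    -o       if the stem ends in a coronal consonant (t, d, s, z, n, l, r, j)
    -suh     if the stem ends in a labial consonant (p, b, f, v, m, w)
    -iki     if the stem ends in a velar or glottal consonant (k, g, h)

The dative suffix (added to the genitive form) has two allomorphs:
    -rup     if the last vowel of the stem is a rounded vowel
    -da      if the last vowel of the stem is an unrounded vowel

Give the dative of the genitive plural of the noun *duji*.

*duji*: last vowel = /i/, a high vowel → -piv → *dujipiv*.
The plural form *dujipiv* — final consonant /v/ (labial) → -suh → *dujipivsuh*.
The genitive form *dujipivsuh* — last vowel /u/ (a rounded vowel) → -rup → *dujipivsuhrup*.

dujipivsuhrup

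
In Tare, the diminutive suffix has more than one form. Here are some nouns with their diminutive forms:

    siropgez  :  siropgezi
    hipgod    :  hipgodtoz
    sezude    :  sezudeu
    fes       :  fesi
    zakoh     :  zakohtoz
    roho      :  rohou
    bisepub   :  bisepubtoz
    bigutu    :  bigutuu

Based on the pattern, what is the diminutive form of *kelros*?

The pattern is sibilance of the final sound: -i when the stem ends in a sibilant (*siropgez*, *fes*); -toz when the stem ends in a non-sibilant consonant (*hipgod*, *zakoh*, *bisepub*); -u when the stem ends in a vowel (*sezude*, *roho*, *bigutu*).
*kelros* — final sound /s/ (a sibilant) → -i → *kelrosi*.

kelrosi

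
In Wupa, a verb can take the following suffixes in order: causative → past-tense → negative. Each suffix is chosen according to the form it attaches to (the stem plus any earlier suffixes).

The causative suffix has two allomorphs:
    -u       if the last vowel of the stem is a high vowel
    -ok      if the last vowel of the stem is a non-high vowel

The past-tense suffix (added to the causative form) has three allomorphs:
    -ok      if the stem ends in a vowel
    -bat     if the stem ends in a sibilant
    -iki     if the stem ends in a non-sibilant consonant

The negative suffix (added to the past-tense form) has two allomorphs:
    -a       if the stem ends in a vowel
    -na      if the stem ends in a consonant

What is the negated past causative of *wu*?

*wu* — last vowel /u/ (a high vowel) → -u → *wuu*.
The causative form *wuu*: final sound = /u/, a vowel → -ok → *wuuok*.
The past-tense form *wuuok* — final sound /k/ (a consonant) → -na → *wuuokna*.

wuuokna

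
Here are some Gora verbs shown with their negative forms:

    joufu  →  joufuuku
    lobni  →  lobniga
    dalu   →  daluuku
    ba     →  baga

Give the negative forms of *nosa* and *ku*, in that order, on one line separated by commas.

nosaga, kuuku

The alternation tracks the last vowel of the stem — -uku when the last vowel of the stem is a rounded vowel (*joufu*, *dalu*); -ga when the last vowel of the stem is an unrounded vowel (*lobni*, *ba*).
Since the last vowel of *nosa* is /a/ (an unrounded vowel), it takes -ga, giving *nosaga*.
*ku*: last vowel = /u/, a rounded vowel → -uku → *kuuku*.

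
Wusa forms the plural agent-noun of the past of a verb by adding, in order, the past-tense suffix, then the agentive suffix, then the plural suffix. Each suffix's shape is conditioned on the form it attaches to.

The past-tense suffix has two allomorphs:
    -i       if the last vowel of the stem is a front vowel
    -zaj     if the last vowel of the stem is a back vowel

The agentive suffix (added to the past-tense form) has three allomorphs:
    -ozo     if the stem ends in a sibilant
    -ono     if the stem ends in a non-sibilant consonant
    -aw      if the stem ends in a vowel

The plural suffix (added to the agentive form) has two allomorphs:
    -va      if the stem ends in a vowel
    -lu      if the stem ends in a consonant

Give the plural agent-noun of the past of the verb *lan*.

*lan*: last vowel = /a/, a back vowel → -zaj → *lanzaj*.
The past-tense form *lanzaj* — final sound /j/ (a non-sibilant consonant) → -ono → *lanzajono*.
Since the final sound of the agentive form *lanzajono* is /o/ (a vowel), it takes -va, giving *lanzajonova*.

lanzajonova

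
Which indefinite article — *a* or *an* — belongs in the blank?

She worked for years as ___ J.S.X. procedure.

a

The indefinite article is chosen by the initial *sound* of the following word, not its spelling.
The initialism *J.S.X.* is read letter by letter; the first letter, J, is pronounced /dʒeɪ/, which begins with a consonant sound.
So the article is *a*: She worked for years as a J.S.X. procedure.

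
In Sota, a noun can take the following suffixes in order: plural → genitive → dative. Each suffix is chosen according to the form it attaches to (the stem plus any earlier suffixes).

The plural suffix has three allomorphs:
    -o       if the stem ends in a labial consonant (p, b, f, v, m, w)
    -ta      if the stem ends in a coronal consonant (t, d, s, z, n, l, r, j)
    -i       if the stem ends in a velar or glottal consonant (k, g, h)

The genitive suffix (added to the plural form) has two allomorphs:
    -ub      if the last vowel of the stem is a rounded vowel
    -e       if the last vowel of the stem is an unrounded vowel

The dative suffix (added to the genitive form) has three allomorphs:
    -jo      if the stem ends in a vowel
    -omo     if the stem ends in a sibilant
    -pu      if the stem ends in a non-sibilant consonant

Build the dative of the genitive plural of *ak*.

*ak*: final consonant = /k/, velar/glottal → -i → *aki*.
The last vowel of the plural form *aki* is /i/, which is an unrounded vowel, so the genitive suffix is -e, giving *akie*.
The genitive form *akie* — final sound /e/ (a vowel) → -jo → *akiejo*.

akiejo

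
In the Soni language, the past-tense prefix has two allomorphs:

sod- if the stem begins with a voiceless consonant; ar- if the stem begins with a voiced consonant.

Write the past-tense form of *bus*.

arbus

*bus* — first consonant /b/ (voiced) → ar- → *arbus*.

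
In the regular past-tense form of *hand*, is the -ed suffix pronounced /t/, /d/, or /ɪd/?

/ɪd/

The stem *hand* ends in /t/ or /d/.
The -ed suffix is realized as /ɪd/ after /t, d/; as /t/ after other voiceless consonants; and as /d/ after other voiced sounds.
So -ed on *hand* is pronounced /ɪd/.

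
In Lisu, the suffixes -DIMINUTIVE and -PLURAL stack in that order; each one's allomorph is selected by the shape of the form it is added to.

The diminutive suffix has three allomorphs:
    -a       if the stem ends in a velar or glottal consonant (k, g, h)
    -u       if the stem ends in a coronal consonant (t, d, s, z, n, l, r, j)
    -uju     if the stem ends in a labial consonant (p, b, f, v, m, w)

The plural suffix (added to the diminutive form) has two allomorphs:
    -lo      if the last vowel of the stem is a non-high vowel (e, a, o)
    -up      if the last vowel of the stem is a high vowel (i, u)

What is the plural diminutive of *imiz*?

*imiz* — final consonant /z/ (coronal) → -u → *imizu*.
Since the last vowel of the diminutive form *imizu* is /u/ (a high vowel), it takes -up, giving *imizuup*.

imizuup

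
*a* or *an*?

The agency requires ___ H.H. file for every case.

an

The indefinite article is chosen by the initial *sound* of the following word, not its spelling.
The initialism *H.H.* is read letter by letter; the first letter, H, is pronounced /eɪtʃ/, which begins with a vowel sound.
So the article is *an*: The agency requires an H.H. file for every case.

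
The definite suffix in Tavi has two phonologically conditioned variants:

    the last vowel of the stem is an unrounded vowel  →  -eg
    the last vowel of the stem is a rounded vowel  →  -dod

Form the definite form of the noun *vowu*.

vowudod

The last vowel of *vowu* is /u/, which is a rounded vowel, so the suffix is -dod, giving *vowudod*.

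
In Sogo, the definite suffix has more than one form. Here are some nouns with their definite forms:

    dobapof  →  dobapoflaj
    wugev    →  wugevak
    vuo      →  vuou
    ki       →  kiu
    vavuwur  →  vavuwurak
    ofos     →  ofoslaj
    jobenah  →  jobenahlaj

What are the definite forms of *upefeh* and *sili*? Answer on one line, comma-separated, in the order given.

upefehlaj, siliu

The pattern is voicing of the final sound: -laj when the stem ends in a voiceless consonant (*dobapof*, *ofos*, *jobenah*); -ak when the stem ends in a voiced consonant (*wugev*, *vavuwur*); -u when the stem ends in a vowel (*vuo*, *ki*).
*upefeh*: final sound = /h/, a voiceless consonant → -laj → *upefehlaj*.
*sili*: final sound = /i/, a vowel → -u → *siliu*.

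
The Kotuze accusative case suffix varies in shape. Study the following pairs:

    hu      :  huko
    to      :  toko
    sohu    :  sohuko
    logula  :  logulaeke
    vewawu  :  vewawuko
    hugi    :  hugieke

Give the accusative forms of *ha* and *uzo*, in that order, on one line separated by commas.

haeke, uzoko

The pattern is rounding harmony: -ko when the last vowel of the stem is a rounded vowel (*hu*, *to*, *sohu*, *vewawu*); -eke when the last vowel of the stem is an unrounded vowel (*logula*, *hugi*).
*ha*: last vowel = /a/, an unrounded vowel → -eke → *haeke*.
*uzo*: last vowel = /o/, a rounded vowel → -ko → *uzoko*.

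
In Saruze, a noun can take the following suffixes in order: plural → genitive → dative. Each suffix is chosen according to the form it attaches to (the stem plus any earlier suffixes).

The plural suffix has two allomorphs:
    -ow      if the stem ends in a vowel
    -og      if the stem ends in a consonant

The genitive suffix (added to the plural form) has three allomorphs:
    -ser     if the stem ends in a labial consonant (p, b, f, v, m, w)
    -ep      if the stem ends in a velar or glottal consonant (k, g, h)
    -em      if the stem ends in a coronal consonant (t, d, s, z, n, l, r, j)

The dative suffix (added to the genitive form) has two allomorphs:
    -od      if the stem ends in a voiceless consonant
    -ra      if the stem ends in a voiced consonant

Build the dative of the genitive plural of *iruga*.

irugaowserra

*iruga* — final sound /a/ (a vowel) → -ow → *irugaow*.
Since the final consonant of the plural form *irugaow* is /w/ (labial), it takes -ser, giving *irugaowser*.
Since the final consonant of the genitive form *irugaowser* is /r/ (voiced), it takes -ra, giving *irugaowserra*.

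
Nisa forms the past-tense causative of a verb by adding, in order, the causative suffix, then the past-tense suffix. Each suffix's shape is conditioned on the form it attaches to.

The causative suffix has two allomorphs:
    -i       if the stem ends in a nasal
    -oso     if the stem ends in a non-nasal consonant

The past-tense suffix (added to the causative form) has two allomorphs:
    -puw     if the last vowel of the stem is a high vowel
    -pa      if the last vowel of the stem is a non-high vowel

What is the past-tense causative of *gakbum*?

Since the final consonant of *gakbum* is /m/ (a nasal), it takes -i, giving *gakbumi*.
The causative form *gakbumi* — last vowel /i/ (a high vowel) → -puw → *gakbumipuw*.

gakbumipuw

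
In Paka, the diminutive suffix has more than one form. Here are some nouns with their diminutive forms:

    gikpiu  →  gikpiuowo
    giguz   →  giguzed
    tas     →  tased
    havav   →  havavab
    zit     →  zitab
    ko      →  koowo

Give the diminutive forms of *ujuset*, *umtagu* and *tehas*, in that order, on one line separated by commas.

ujusetab, umtaguowo, tehased

The pattern is sibilance of the final sound: -ed when the stem ends in a sibilant (*giguz*, *tas*); -ab when the stem ends in a non-sibilant consonant (*havav*, *zit*); -owo when the stem ends in a vowel (*gikpiu*, *ko*).
Since the final sound of *ujuset* is /t/ (a non-sibilant consonant), it takes -ab, giving *ujusetab*.
*umtagu*: final sound = /u/, a vowel → -owo → *umtaguowo*.
The final sound of *tehas* is /s/, which is a sibilant, so the suffix is -ed, giving *tehased*.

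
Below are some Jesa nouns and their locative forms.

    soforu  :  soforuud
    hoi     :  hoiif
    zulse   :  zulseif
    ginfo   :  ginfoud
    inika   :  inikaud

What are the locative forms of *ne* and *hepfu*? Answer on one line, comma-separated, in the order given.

neif, hepfuud

Looking at the last vowel of each stem: -if when the last vowel of the stem is a front vowel (*hoi*, *zulse*); -ud when the last vowel of the stem is a back vowel (*soforu*, *ginfo*, *inika*).
*ne* — last vowel /e/ (a front vowel) → -if → *neif*.
The last vowel of *hepfu* is /u/, which is a back vowel, so the suffix is -ud, giving *hepfuud*.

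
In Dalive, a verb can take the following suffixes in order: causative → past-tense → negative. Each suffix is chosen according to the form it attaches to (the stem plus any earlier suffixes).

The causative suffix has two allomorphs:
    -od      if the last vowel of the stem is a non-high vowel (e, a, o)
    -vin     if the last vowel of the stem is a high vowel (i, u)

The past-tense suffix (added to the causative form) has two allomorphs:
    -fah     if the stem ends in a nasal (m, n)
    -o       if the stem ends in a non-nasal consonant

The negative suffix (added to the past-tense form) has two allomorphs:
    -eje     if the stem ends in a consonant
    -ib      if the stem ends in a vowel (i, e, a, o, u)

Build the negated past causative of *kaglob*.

*kaglob* — last vowel /o/ (a non-high vowel) → -od → *kaglobod*.
Since the final consonant of the causative form *kaglobod* is /d/ (non-nasal), it takes -o, giving *kaglobodo*.
The past-tense form *kaglobodo* — final sound /o/ (a vowel) → -ib → *kaglobodoib*.

kaglobodoib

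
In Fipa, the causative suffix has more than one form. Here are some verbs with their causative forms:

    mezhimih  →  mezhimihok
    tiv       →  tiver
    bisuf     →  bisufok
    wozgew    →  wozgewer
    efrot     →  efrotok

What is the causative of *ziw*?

The alternation tracks the final consonant of the stem — -ok when the stem ends in a voiceless consonant (*mezhimih*, *bisuf*, *efrot*); -er when the stem ends in a voiced consonant (*tiv*, *wozgew*).
*ziw*: final consonant = /w/, voiced → -er → *ziwer*.

ziwer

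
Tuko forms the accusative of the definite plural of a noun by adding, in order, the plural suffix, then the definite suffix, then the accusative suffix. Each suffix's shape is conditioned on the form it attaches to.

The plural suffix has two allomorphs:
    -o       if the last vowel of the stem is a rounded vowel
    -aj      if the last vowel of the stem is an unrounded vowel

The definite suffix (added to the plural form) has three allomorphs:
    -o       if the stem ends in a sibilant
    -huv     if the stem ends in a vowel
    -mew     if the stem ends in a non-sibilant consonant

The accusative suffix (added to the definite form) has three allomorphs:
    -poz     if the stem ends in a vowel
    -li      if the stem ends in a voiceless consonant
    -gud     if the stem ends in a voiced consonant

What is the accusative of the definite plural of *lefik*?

*lefik* — last vowel /i/ (an unrounded vowel) → -aj → *lefikaj*.
The plural form *lefikaj*: final sound = /j/, a non-sibilant consonant → -mew → *lefikajmew*.
Since the final sound of the definite form *lefikajmew* is /w/ (a voiced consonant), it takes -gud, giving *lefikajmewgud*.

lefikajmewgud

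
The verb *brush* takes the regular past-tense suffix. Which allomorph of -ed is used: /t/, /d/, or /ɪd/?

The stem *brush* ends in a voiceless consonant other than /t/.
The -ed suffix is realized as /ɪd/ after /t, d/; as /t/ after other voiceless consonants; and as /d/ after other voiced sounds.
So -ed on *brush* is pronounced /t/.

/t/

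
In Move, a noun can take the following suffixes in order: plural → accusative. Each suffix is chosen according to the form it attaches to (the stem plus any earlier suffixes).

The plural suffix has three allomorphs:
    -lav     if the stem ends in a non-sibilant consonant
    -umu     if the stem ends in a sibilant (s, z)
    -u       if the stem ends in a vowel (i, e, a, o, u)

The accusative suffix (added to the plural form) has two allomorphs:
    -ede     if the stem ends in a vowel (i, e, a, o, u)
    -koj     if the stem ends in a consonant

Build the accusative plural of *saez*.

The final sound of *saez* is /z/, which is a sibilant, so the plural suffix is -umu, giving *saezumu*.
The plural form *saezumu* — final sound /u/ (a vowel) → -ede → *saezumuede*.

saezumuede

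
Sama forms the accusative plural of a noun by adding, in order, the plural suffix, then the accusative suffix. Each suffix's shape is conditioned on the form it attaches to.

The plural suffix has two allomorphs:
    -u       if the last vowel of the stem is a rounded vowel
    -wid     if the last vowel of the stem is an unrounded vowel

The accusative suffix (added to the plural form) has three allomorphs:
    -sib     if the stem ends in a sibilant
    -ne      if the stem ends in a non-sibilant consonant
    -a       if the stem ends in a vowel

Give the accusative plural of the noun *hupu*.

*hupu*: last vowel = /u/, a rounded vowel → -u → *hupuu*.
The final sound of the plural form *hupuu* is /u/, which is a vowel, so the accusative suffix is -a, giving *hupuua*.

hupuua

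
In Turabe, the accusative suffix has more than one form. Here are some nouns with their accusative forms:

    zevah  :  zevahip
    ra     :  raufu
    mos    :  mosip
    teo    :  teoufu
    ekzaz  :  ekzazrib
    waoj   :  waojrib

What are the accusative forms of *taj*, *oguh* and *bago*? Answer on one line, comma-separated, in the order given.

tajrib, oguhip, bagoufu

The pattern is voicing of the final sound: -ip when the stem ends in a voiceless consonant (*zevah*, *mos*); -rib when the stem ends in a voiced consonant (*ekzaz*, *waoj*); -ufu when the stem ends in a vowel (*ra*, *teo*).
*taj* — final sound /j/ (a voiced consonant) → -rib → *tajrib*.
The final sound of *oguh* is /h/, which is a voiceless consonant, so the suffix is -ip, giving *oguhip*.
The final sound of *bago* is /o/, which is a vowel, so the suffix is -ufu, giving *bagoufu*.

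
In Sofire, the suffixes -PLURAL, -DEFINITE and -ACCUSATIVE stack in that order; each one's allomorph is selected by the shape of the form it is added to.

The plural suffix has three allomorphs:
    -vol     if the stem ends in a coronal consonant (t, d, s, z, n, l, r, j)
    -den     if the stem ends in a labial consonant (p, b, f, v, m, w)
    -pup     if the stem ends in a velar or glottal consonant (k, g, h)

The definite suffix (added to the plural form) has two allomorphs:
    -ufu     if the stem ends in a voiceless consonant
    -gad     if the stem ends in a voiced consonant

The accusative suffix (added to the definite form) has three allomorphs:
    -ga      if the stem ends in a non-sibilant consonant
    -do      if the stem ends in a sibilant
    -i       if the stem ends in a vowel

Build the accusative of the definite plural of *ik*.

ikpupufui

The final consonant of *ik* is /k/, which is velar/glottal, so the plural suffix is -pup, giving *ikpup*.
The final consonant of the plural form *ikpup* is /p/, which is voiceless, so the definite suffix is -ufu, giving *ikpupufu*.
The definite form *ikpupufu*: final sound = /u/, a vowel → -i → *ikpupufui*.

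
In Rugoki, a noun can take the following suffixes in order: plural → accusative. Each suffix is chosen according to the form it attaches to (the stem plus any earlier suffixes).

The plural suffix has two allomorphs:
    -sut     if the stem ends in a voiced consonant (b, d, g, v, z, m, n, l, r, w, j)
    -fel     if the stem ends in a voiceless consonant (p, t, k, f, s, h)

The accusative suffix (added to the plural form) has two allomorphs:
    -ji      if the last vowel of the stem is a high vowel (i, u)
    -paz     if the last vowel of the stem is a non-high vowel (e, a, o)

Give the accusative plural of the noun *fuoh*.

fuohfelpaz

*fuoh* — final consonant /h/ (voiceless) → -fel → *fuohfel*.
Since the last vowel of the plural form *fuohfel* is /e/ (a non-high vowel), it takes -paz, giving *fuohfelpaz*.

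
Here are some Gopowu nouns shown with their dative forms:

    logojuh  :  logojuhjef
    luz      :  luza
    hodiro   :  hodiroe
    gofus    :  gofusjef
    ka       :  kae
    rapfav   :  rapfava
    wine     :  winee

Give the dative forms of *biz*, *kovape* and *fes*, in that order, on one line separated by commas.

Looking at the final sound of each stem: -jef when the stem ends in a voiceless consonant (*logojuh*, *gofus*); -a when the stem ends in a voiced consonant (*luz*, *rapfav*); -e when the stem ends in a vowel (*hodiro*, *ka*, *wine*).
*biz*: final sound = /z/, a voiced consonant → -a → *biza*.
Since the final sound of *kovape* is /e/ (a vowel), it takes -e, giving *kovapee*.
Since the final sound of *fes* is /s/ (a voiceless consonant), it takes -jef, giving *fesjef*.

biza, kovapee, fesjef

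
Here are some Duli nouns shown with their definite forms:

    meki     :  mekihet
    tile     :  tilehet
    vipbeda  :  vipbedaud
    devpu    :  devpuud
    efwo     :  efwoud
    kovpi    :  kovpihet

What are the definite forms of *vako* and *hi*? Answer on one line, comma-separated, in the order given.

vakoud, hihet

The alternation tracks the last vowel of the stem — -het when the last vowel of the stem is a front vowel (*meki*, *tile*, *kovpi*); -ud when the last vowel of the stem is a back vowel (*vipbeda*, *devpu*, *efwo*).
*vako* — last vowel /o/ (a back vowel) → -ud → *vakoud*.
Since the last vowel of *hi* is /i/ (a front vowel), it takes -het, giving *hihet*.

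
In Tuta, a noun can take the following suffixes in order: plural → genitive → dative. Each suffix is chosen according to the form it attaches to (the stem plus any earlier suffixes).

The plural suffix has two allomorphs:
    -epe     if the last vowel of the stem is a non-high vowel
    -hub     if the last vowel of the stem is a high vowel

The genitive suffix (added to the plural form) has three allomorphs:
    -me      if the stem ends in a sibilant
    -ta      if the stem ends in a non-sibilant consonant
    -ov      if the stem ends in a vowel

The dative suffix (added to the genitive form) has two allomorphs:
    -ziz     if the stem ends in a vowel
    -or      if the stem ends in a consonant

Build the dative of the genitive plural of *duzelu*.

*duzelu*: last vowel = /u/, a high vowel → -hub → *duzeluhub*.
The plural form *duzeluhub* — final sound /b/ (a non-sibilant consonant) → -ta → *duzeluhubta*.
The genitive form *duzeluhubta*: final sound = /a/, a vowel → -ziz → *duzeluhubtaziz*.

duzeluhubtaziz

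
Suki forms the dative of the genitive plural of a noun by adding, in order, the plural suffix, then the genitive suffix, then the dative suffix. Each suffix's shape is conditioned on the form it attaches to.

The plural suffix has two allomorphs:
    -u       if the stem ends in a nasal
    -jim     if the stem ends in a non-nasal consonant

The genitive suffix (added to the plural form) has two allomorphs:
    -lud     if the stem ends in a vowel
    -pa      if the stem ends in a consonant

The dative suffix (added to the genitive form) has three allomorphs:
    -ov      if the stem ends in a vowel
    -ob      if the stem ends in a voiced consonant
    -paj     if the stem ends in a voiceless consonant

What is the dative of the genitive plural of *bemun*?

bemunuludob

*bemun* — final consonant /n/ (a nasal) → -u → *bemunu*.
The final sound of the plural form *bemunu* is /u/, which is a vowel, so the genitive suffix is -lud, giving *bemunulud*.
The genitive form *bemunulud*: final sound = /d/, a voiced consonant → -ob → *bemunuludob*.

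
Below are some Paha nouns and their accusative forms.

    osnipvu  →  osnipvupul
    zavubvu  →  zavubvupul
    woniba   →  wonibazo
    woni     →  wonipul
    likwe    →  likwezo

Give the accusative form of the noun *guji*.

The alternation tracks the last vowel of the stem — -pul when the last vowel of the stem is a high vowel (*osnipvu*, *zavubvu*, *woni*); -zo when the last vowel of the stem is a non-high vowel (*woniba*, *likwe*).
*guji* — last vowel /i/ (a high vowel) → -pul → *gujipul*.

gujipul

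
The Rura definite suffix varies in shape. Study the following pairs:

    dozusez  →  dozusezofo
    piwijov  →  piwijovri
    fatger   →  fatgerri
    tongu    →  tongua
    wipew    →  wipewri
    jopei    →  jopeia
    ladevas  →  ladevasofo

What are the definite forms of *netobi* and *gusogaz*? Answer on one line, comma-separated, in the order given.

netobia, gusogazofo

The pattern is sibilance of the final sound: -ofo when the stem ends in a sibilant (*dozusez*, *ladevas*); -ri when the stem ends in a non-sibilant consonant (*piwijov*, *fatger*, *wipew*); -a when the stem ends in a vowel (*tongu*, *jopei*).
*netobi*: final sound = /i/, a vowel → -a → *netobia*.
*gusogaz*: final sound = /z/, a sibilant → -ofo → *gusogazofo*.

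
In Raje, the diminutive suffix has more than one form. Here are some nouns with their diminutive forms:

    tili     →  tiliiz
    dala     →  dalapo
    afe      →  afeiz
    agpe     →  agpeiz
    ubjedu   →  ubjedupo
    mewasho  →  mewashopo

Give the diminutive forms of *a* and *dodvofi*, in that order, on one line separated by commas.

Looking at the last vowel of each stem: -iz when the last vowel of the stem is a front vowel (*tili*, *afe*, *agpe*); -po when the last vowel of the stem is a back vowel (*dala*, *ubjedu*, *mewasho*).
*a* — last vowel /a/ (a back vowel) → -po → *apo*.
*dodvofi* — last vowel /i/ (a front vowel) → -iz → *dodvofiiz*.

apo, dodvofiiz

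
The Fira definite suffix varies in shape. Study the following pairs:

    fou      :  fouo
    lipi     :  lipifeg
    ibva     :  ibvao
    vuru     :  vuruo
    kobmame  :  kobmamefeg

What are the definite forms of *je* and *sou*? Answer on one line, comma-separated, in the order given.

jefeg, souo

The pattern is front/back vowel harmony: -feg when the last vowel of the stem is a front vowel (*lipi*, *kobmame*); -o when the last vowel of the stem is a back vowel (*fou*, *ibva*, *vuru*).
Since the last vowel of *je* is /e/ (a front vowel), it takes -feg, giving *jefeg*.
*sou* — last vowel /u/ (a back vowel) → -o → *souo*.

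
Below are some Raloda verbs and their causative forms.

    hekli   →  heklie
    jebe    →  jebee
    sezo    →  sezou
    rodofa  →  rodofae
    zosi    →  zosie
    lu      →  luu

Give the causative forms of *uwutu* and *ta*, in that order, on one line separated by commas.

uwutuu, tae

The suffix is conditioned by the last vowel: -u when the last vowel of the stem is a rounded vowel (*sezo*, *lu*); -e when the last vowel of the stem is an unrounded vowel (*hekli*, *jebe*, *rodofa*, *zosi*).
Since the last vowel of *uwutu* is /u/ (a rounded vowel), it takes -u, giving *uwutuu*.
Since the last vowel of *ta* is /a/ (an unrounded vowel), it takes -e, giving *tae*.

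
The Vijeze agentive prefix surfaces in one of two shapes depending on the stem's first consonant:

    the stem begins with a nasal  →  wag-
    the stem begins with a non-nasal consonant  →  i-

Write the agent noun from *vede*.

*vede* — first consonant /v/ (non-nasal) → i- → *ivede*.

ivede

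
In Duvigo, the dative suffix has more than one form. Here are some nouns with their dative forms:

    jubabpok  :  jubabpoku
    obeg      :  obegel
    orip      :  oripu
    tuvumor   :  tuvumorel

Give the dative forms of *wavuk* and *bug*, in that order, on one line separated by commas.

wavuku, bugel

The pattern is voicing of the final consonant: -u when the stem ends in a voiceless consonant (*jubabpok*, *orip*); -el when the stem ends in a voiced consonant (*obeg*, *tuvumor*).
Since the final consonant of *wavuk* is /k/ (voiceless), it takes -u, giving *wavuku*.
*bug*: final consonant = /g/, voiced → -el → *bugel*.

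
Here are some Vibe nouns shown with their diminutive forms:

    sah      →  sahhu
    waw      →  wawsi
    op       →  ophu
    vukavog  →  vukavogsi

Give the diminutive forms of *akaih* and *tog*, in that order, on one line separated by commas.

The pattern is voicing of the final consonant: -hu when the stem ends in a voiceless consonant (*sah*, *op*); -si when the stem ends in a voiced consonant (*waw*, *vukavog*).
The final consonant of *akaih* is /h/, which is voiceless, so the suffix is -hu, giving *akaihhu*.
Since the final consonant of *tog* is /g/ (voiced), it takes -si, giving *togsi*.

akaihhu, togsi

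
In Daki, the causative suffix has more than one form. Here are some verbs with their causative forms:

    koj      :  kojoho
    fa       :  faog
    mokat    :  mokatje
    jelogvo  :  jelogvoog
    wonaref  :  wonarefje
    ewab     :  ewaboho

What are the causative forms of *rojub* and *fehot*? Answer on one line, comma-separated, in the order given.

rojuboho, fehotje

The suffix is conditioned by the final sound: -je when the stem ends in a voiceless consonant (*mokat*, *wonaref*); -oho when the stem ends in a voiced consonant (*koj*, *ewab*); -og when the stem ends in a vowel (*fa*, *jelogvo*).
Since the final sound of *rojub* is /b/ (a voiced consonant), it takes -oho, giving *rojuboho*.
*fehot* — final sound /t/ (a voiceless consonant) → -je → *fehotje*.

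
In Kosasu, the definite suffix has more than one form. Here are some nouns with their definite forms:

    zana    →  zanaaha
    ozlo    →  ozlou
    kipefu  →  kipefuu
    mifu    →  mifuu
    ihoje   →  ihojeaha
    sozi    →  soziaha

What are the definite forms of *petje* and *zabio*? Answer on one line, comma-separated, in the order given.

Looking at the last vowel of each stem: -u when the last vowel of the stem is a rounded vowel (*ozlo*, *kipefu*, *mifu*); -aha when the last vowel of the stem is an unrounded vowel (*zana*, *ihoje*, *sozi*).
*petje*: last vowel = /e/, an unrounded vowel → -aha → *petjeaha*.
Since the last vowel of *zabio* is /o/ (a rounded vowel), it takes -u, giving *zabiou*.

petjeaha, zabiou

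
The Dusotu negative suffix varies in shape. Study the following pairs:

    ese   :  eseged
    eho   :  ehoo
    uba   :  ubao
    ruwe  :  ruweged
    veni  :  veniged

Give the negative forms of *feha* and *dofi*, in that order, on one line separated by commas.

The pattern is front/back vowel harmony: -ged when the last vowel of the stem is a front vowel (*ese*, *ruwe*, *veni*); -o when the last vowel of the stem is a back vowel (*eho*, *uba*).
The last vowel of *feha* is /a/, which is a back vowel, so the suffix is -o, giving *fehao*.
Since the last vowel of *dofi* is /i/ (a front vowel), it takes -ged, giving *dofiged*.

fehao, dofiged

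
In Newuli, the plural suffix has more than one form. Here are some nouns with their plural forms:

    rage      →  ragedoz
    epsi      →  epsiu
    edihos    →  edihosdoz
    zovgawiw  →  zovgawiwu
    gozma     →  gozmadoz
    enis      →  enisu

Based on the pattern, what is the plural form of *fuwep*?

The alternation tracks the last vowel of the stem — -u when the last vowel of the stem is a high vowel (*epsi*, *zovgawiw*, *enis*); -doz when the last vowel of the stem is a non-high vowel (*rage*, *edihos*, *gozma*).
*fuwep*: last vowel = /e/, a non-high vowel → -doz → *fuwepdoz*.

fuwepdoz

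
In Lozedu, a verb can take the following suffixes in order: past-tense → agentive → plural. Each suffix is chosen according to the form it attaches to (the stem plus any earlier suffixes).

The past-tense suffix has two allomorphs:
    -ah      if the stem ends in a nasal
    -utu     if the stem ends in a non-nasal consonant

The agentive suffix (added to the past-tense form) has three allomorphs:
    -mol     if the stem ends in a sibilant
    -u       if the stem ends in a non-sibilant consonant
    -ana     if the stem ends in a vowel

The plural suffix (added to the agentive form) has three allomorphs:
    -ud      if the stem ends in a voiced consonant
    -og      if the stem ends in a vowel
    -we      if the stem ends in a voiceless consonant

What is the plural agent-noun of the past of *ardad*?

ardadutuanaog

Since the final consonant of *ardad* is /d/ (non-nasal), it takes -utu, giving *ardadutu*.
The final sound of the past-tense form *ardadutu* is /u/, which is a vowel, so the agentive suffix is -ana, giving *ardadutuana*.
Since the final sound of the agentive form *ardadutuana* is /a/ (a vowel), it takes -og, giving *ardadutuanaog*.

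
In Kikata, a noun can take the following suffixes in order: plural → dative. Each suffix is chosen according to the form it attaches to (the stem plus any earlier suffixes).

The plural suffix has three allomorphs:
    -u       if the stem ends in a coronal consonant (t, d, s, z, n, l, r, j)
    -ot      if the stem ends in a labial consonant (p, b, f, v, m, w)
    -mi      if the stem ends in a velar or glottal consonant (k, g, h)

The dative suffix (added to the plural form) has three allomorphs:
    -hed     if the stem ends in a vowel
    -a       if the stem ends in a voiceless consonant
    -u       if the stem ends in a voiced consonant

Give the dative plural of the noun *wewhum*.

Since the final consonant of *wewhum* is /m/ (labial), it takes -ot, giving *wewhumot*.
The plural form *wewhumot* — final sound /t/ (a voiceless consonant) → -a → *wewhumota*.

wewhumota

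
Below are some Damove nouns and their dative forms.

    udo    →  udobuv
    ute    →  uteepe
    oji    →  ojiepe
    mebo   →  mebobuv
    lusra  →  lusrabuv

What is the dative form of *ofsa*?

ofsabuv

The alternation tracks the last vowel of the stem — -epe when the last vowel of the stem is a front vowel (*ute*, *oji*); -buv when the last vowel of the stem is a back vowel (*udo*, *mebo*, *lusra*).
The last vowel of *ofsa* is /a/, which is a back vowel, so the suffix is -buv, giving *ofsabuv*.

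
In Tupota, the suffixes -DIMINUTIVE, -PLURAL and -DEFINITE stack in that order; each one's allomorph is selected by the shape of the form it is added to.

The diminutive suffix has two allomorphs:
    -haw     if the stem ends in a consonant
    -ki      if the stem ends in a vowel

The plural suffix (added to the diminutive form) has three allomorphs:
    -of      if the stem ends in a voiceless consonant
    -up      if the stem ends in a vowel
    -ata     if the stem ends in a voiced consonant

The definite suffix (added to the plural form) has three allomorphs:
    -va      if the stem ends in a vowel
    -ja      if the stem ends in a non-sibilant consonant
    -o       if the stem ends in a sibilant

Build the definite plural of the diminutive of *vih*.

vihhawatava

*vih* — final sound /h/ (a consonant) → -haw → *vihhaw*.
Since the final sound of the diminutive form *vihhaw* is /w/ (a voiced consonant), it takes -ata, giving *vihhawata*.
The final sound of the plural form *vihhawata* is /a/, which is a vowel, so the definite suffix is -va, giving *vihhawatava*.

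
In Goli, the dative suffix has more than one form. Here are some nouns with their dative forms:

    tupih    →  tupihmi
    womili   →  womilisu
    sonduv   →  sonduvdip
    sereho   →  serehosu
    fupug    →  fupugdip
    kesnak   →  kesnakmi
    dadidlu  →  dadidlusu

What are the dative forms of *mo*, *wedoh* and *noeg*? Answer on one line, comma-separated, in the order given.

The suffix is conditioned by the final sound: -mi when the stem ends in a voiceless consonant (*tupih*, *kesnak*); -dip when the stem ends in a voiced consonant (*sonduv*, *fupug*); -su when the stem ends in a vowel (*womili*, *sereho*, *dadidlu*).
Since the final sound of *mo* is /o/ (a vowel), it takes -su, giving *mosu*.
*wedoh* — final sound /h/ (a voiceless consonant) → -mi → *wedohmi*.
*noeg*: final sound = /g/, a voiced consonant → -dip → *noegdip*.

mosu, wedohmi, noegdip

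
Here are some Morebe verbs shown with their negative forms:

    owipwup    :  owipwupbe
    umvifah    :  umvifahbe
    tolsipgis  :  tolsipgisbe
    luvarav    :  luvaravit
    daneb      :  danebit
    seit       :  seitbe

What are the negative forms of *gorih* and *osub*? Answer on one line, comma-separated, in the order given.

The alternation tracks the final consonant of the stem — -be when the stem ends in a voiceless consonant (*owipwup*, *umvifah*, *tolsipgis*, *seit*); -it when the stem ends in a voiced consonant (*luvarav*, *daneb*).
*gorih* — final consonant /h/ (voiceless) → -be → *gorihbe*.
The final consonant of *osub* is /b/, which is voiced, so the suffix is -it, giving *osubit*.

gorihbe, osubit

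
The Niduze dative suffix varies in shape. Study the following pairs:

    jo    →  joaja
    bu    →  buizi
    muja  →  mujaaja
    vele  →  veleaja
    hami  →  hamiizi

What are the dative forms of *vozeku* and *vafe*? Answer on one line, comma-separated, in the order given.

The suffix is conditioned by the last vowel: -izi when the last vowel of the stem is a high vowel (*bu*, *hami*); -aja when the last vowel of the stem is a non-high vowel (*jo*, *muja*, *vele*).
*vozeku*: last vowel = /u/, a high vowel → -izi → *vozekuizi*.
*vafe*: last vowel = /e/, a non-high vowel → -aja → *vafeaja*.

vozekuizi, vafeaja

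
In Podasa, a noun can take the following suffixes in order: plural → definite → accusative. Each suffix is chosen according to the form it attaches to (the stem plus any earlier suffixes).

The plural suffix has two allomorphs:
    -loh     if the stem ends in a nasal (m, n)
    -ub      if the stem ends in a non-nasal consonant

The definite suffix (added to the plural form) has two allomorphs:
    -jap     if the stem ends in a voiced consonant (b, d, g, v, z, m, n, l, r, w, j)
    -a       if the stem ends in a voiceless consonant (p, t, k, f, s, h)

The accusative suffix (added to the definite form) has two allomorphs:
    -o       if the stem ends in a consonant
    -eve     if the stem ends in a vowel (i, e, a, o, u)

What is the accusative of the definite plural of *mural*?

muralubjapo

*mural* — final consonant /l/ (non-nasal) → -ub → *muralub*.
Since the final consonant of the plural form *muralub* is /b/ (voiced), it takes -jap, giving *muralubjap*.
The final sound of the definite form *muralubjap* is /p/, which is a consonant, so the accusative suffix is -o, giving *muralubjapo*.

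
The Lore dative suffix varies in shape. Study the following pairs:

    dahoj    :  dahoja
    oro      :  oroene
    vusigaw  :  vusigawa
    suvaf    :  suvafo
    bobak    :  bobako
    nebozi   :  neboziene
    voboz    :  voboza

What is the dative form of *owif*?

The suffix is conditioned by the final sound: -o when the stem ends in a voiceless consonant (*suvaf*, *bobak*); -a when the stem ends in a voiced consonant (*dahoj*, *vusigaw*, *voboz*); -ene when the stem ends in a vowel (*oro*, *nebozi*).
The final sound of *owif* is /f/, which is a voiceless consonant, so the suffix is -o, giving *owifo*.

owifo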